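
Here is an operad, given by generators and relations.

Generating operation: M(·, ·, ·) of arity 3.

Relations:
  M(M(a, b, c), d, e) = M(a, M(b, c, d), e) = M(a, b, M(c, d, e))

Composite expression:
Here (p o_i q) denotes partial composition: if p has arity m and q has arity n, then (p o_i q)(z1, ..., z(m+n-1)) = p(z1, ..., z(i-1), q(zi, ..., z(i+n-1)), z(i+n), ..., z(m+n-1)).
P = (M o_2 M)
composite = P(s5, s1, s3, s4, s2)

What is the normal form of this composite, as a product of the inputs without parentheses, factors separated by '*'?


Under associativity of M, the answer is the s's in reading order.
M(s1, s3, s4) collapses to s1 * s3 * s4
M(s5, M(s1, s3, s4), s2) collapses to s5 * s1 * s3 * s4 * s2

s5 * s1 * s3 * s4 * s2


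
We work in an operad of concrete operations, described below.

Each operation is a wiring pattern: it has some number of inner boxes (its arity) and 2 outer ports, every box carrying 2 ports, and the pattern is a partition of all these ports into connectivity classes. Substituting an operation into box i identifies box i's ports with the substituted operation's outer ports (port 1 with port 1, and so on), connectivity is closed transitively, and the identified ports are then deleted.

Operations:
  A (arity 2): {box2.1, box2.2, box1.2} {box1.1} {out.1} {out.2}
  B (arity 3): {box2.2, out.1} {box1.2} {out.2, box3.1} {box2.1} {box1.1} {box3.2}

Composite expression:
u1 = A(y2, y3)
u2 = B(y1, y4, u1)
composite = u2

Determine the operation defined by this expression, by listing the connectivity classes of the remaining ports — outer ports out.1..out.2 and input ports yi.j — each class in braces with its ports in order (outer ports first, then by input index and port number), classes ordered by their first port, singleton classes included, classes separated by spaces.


{out.1, y4.2} {out.2} {y1.1} {y1.2} {y2.1} {y2.2, y3.1, y3.2} {y4.1}

Two ports join when wires chain via B-identified ports.
after A, the pattern on (y2, y3) reads {out.1} {out.2} {y2.1} {y2.2, y3.1, y3.2} (out.j = its outer ports)
after B, the pattern on (y1, y4, y2, y3) reads {out.1, y4.2} {out.2} {y1.1} {y1.2} {y2.1} {y2.2, y3.1, y3.2} {y4.1} (out.j = its outer ports)


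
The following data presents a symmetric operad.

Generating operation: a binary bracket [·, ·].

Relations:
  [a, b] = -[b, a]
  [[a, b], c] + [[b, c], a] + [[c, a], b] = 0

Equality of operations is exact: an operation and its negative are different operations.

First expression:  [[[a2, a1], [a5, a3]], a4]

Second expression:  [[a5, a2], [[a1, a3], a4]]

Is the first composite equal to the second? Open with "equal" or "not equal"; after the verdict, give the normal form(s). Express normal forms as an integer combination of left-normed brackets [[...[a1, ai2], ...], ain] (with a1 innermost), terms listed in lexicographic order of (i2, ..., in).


not equal; first: [[[[a1, a2], a3], a5], a4] - [[[[a1, a2], a5], a3], a4]; second: [[[[a1, a3], a4], a2], a5] - [[[[a1, a3], a4], a5], a2]

Reducing the first expression gives [[[[a1, a2], a3], a5], a4] - [[[[a1, a2], a5], a3], a4]
Reducing the second expression gives [[[[a1, a3], a4], a2], a5] - [[[[a1, a3], a4], a5], a2]
No match — not equal.


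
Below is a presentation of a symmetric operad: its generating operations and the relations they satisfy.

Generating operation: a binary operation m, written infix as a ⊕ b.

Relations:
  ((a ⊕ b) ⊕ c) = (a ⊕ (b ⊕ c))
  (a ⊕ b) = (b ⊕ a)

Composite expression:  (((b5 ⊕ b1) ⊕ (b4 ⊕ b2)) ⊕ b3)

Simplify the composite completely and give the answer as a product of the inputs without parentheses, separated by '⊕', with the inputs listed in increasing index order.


Both nesting and order wash out for m; what remains is which b's occur.
(b5 ⊕ b1) unparenthesizes to b5 ⊕ b1
(b4 ⊕ b2) unparenthesizes to b4 ⊕ b2
((b5 ⊕ b1) ⊕ (b4 ⊕ b2)) unparenthesizes to b5 ⊕ b1 ⊕ b4 ⊕ b2
(((b5 ⊕ b1) ⊕ (b4 ⊕ b2)) ⊕ b3) unparenthesizes to b5 ⊕ b1 ⊕ b4 ⊕ b2 ⊕ b3
reordering the factors by index: b1 ⊕ b2 ⊕ b3 ⊕ b4 ⊕ b5

b1 ⊕ b2 ⊕ b3 ⊕ b4 ⊕ b5


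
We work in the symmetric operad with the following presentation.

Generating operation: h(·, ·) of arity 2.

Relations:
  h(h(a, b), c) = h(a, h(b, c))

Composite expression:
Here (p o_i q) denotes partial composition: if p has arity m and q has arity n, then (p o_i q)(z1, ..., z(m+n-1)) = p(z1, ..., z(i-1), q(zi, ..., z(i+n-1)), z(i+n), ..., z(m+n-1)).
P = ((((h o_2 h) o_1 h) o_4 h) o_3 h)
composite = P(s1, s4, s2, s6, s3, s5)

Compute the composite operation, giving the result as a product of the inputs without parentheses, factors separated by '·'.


s1 · s4 · s2 · s6 · s3 · s5

Key point: h is associative — brackets drop, the s-order remains.
h(s1, s4) linearizes to s1 · s4
h(s2, s6) linearizes to s2 · s6
h(s3, s5) linearizes to s3 · s5
h(h(s2, s6), h(s3, s5)) linearizes to s2 · s6 · s3 · s5
h(h(s1, s4), h(h(s2, s6), h(s3, s5))) linearizes to s1 · s4 · s2 · s6 · s3 · s5


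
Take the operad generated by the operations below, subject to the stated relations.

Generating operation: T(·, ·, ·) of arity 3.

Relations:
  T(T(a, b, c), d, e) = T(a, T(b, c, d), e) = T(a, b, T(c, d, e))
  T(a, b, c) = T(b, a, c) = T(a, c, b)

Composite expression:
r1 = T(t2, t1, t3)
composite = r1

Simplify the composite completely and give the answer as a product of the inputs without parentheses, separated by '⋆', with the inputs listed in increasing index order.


t1 ⋆ t2 ⋆ t3

Reordering under T is free, so list the t-inputs canonically.
T(t2, t1, t3) linearizes to t2 ⋆ t1 ⋆ t3
the factors in increasing index order: t1 ⋆ t2 ⋆ t3


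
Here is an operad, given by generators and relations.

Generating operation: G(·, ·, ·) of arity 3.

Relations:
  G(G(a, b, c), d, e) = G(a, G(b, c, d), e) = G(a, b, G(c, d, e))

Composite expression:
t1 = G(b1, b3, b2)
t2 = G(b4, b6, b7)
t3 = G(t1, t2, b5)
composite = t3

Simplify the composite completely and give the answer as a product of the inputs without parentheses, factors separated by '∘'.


b1 ∘ b3 ∘ b2 ∘ b4 ∘ b6 ∘ b7 ∘ b5

Under associativity of G, the answer is the b's in reading order.
G(b1, b3, b2) flattens to b1 ∘ b3 ∘ b2
G(b4, b6, b7) flattens to b4 ∘ b6 ∘ b7
G(G(b1, b3, b2), G(b4, b6, b7), b5) flattens to b1 ∘ b3 ∘ b2 ∘ b4 ∘ b6 ∘ b7 ∘ b5


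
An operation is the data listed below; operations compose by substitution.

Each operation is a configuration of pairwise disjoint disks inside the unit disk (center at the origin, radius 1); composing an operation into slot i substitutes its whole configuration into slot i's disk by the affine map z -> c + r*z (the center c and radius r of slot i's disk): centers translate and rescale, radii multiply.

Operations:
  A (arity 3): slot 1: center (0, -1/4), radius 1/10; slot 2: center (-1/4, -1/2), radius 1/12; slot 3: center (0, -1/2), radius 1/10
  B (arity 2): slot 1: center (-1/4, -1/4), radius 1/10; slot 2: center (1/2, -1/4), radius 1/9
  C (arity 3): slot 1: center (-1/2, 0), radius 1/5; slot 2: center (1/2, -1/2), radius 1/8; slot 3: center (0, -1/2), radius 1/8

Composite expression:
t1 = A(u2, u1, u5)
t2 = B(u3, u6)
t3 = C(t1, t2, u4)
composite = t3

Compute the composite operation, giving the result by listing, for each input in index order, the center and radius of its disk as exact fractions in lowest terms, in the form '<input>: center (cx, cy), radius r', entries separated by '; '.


Follow each u-input down from C: c' goes to c + r*c', radius to r*r'.
u2 passes through 2 substitutions, ending at center (-1/2, -1/20), radius 1/50
u1 passes through 2 substitutions, ending at center (-11/20, -1/10), radius 1/60
u5 passes through 2 substitutions, ending at center (-1/2, -1/10), radius 1/50
u3 passes through 2 substitutions, ending at center (15/32, -17/32), radius 1/80
u6 passes through 2 substitutions, ending at center (9/16, -17/32), radius 1/72
u4 passes through 1 substitution, ending at center (0, -1/2), radius 1/8

u1: center (-11/20, -1/10), radius 1/60; u2: center (-1/2, -1/20), radius 1/50; u3: center (15/32, -17/32), radius 1/80; u4: center (0, -1/2), radius 1/8; u5: center (-1/2, -1/10), radius 1/50; u6: center (9/16, -17/32), radius 1/72


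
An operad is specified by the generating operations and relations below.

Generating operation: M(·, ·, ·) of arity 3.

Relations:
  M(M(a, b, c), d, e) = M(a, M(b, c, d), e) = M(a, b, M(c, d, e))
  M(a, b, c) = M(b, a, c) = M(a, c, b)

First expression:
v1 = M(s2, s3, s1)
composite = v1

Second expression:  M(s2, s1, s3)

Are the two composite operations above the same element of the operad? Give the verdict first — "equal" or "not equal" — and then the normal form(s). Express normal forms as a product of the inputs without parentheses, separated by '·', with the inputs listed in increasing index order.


equal; the common form is s1 · s2 · s3

Normal form of the first expression: s1 · s2 · s3
Normal form of the second expression: s1 · s2 · s3
One common form — equal.


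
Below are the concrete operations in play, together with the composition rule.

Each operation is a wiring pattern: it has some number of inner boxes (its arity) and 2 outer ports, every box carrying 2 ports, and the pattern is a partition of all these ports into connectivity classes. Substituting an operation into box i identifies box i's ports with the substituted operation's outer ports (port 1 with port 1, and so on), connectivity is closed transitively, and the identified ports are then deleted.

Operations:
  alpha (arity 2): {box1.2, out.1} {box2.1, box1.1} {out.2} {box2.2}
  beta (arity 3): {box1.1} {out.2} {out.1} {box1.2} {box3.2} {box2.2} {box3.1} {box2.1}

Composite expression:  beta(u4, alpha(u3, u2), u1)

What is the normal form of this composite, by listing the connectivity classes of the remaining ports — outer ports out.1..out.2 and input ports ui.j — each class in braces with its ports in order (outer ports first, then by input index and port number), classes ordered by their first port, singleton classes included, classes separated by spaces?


{out.1} {out.2} {u1.1} {u1.2} {u2.1, u3.1} {u2.2} {u3.2} {u4.1} {u4.2}

Substituting into beta glues patterns; closure does the rest.
stage alpha: inputs (u3, u2), connectivity {out.1, u3.2} {out.2} {u2.1, u3.1} {u2.2}, out.j its boundary
stage beta: inputs (u4, u3, u2, u1), connectivity {out.1} {out.2} {u1.1} {u1.2} {u2.1, u3.1} {u2.2} {u3.2} {u4.1} {u4.2}, out.j its boundary


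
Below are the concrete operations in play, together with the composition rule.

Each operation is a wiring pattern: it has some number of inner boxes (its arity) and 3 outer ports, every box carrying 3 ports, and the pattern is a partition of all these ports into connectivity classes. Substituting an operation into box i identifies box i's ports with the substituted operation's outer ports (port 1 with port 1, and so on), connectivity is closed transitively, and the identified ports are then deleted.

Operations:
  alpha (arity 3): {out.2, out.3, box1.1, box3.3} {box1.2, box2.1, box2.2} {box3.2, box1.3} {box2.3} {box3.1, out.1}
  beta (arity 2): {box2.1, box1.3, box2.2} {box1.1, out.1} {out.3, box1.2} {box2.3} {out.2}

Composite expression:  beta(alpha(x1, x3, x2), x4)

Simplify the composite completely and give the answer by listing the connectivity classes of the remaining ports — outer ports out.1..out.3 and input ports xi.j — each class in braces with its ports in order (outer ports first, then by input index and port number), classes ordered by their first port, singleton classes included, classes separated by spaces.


{out.1, x2.1} {out.2} {out.3, x1.1, x2.3, x4.1, x4.2} {x1.2, x3.1, x3.2} {x1.3, x2.2} {x3.3} {x4.3}

Treat the ports identified at beta as solder joints: merge, then drop.
through alpha, on inputs (x1, x3, x2): {out.1, x2.1} {out.2, out.3, x1.1, x2.3} {x1.2, x3.1, x3.2} {x1.3, x2.2} {x3.3} (out.j = stage outer ports)
through beta, on inputs (x1, x3, x2, x4): {out.1, x2.1} {out.2} {out.3, x1.1, x2.3, x4.1, x4.2} {x1.2, x3.1, x3.2} {x1.3, x2.2} {x3.3} {x4.3} (out.j = stage outer ports)


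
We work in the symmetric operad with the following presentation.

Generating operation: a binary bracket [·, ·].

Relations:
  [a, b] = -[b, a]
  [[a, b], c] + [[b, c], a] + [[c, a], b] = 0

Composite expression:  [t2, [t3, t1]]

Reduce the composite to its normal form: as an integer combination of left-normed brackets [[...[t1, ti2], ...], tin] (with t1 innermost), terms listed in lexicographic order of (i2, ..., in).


[[t1, t3], t2]

Skip Jacobi rewriting: expand, keep t1-initial words, read off terms.
Composite bracket: [t2, [t3, t1]]
Under [a, b] = ab - ba we get 4 signed associative words (2^2 = 4).
Collect the words opening with t1:
  t1t3t2 (sign +1) contributes +[[t1, t3], t2]


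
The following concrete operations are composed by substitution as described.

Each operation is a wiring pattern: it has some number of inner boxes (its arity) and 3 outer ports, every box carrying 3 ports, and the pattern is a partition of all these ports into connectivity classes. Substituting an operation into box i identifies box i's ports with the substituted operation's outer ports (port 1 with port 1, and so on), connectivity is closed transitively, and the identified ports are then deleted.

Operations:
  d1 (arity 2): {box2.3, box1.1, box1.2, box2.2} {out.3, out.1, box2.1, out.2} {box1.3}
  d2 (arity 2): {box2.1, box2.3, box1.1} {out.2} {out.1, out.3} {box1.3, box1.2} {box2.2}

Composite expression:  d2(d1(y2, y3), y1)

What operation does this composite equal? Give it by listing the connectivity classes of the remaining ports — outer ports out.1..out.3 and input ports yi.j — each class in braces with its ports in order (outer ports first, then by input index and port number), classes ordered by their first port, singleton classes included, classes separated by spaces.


{out.1, out.3} {out.2} {y1.1, y1.3, y3.1} {y1.2} {y2.1, y2.2, y3.2, y3.3} {y2.3}

Substituting into d2 glues patterns; closure does the rest.
composing d1 on (y2, y3), with out.j its own outer ports: {out.1, out.2, out.3, y3.1} {y2.1, y2.2, y3.2, y3.3} {y2.3}
composing d2 on (y2, y3, y1), with out.j its own outer ports: {out.1, out.3} {out.2} {y1.1, y1.3, y3.1} {y1.2} {y2.1, y2.2, y3.2, y3.3} {y2.3}


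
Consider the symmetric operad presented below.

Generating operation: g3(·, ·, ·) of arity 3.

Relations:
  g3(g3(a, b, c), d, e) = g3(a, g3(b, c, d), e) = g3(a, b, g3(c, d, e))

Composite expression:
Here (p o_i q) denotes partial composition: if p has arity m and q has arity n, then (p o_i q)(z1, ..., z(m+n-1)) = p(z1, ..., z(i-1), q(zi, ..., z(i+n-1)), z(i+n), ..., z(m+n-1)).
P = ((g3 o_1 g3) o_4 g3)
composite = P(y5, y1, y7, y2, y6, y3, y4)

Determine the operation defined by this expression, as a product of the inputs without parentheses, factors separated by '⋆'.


y5 ⋆ y1 ⋆ y7 ⋆ y2 ⋆ y6 ⋆ y3 ⋆ y4

Under associativity of g3, the answer is the y's in reading order.
g3(y5, y1, y7) linearizes to y5 ⋆ y1 ⋆ y7
g3(y2, y6, y3) linearizes to y2 ⋆ y6 ⋆ y3
g3(g3(y5, y1, y7), g3(y2, y6, y3), y4) linearizes to y5 ⋆ y1 ⋆ y7 ⋆ y2 ⋆ y6 ⋆ y3 ⋆ y4


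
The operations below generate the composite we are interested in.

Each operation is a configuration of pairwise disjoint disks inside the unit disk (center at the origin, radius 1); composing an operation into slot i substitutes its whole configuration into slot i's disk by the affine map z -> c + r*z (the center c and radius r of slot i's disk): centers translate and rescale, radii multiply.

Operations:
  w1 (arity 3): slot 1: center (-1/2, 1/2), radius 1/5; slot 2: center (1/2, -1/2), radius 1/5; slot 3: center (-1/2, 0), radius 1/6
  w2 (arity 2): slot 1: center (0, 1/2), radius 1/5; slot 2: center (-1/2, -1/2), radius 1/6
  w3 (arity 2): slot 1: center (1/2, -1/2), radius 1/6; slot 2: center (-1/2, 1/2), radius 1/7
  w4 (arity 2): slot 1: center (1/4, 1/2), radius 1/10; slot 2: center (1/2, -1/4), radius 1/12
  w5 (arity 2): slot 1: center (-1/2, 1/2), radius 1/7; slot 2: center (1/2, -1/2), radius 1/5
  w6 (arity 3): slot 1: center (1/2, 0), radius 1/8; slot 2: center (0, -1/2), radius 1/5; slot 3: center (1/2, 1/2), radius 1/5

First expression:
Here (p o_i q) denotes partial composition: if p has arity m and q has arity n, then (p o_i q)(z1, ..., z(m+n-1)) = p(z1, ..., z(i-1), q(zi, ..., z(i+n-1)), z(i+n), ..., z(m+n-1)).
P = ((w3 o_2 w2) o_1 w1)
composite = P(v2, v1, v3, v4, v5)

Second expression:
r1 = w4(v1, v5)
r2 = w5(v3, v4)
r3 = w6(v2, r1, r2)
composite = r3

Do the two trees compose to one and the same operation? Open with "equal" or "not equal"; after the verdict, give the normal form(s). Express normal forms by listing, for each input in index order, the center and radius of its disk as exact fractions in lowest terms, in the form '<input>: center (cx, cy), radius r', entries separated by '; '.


not equal; the first gives v1: center (7/12, -7/12), radius 1/30; v2: center (5/12, -5/12), radius 1/30; v3: center (5/12, -1/2), radius 1/36; v4: center (-1/2, 4/7), radius 1/35; v5: center (-4/7, 3/7), radius 1/42 and the second v1: center (1/20, -2/5), radius 1/50; v2: center (1/2, 0), radius 1/8; v3: center (2/5, 3/5), radius 1/35; v4: center (3/5, 2/5), radius 1/25; v5: center (1/10, -11/20), radius 1/60

The first expression reduces to v1: center (7/12, -7/12), radius 1/30; v2: center (5/12, -5/12), radius 1/30; v3: center (5/12, -1/2), radius 1/36; v4: center (-1/2, 4/7), radius 1/35; v5: center (-4/7, 3/7), radius 1/42
The second expression reduces to v1: center (1/20, -2/5), radius 1/50; v2: center (1/2, 0), radius 1/8; v3: center (2/5, 3/5), radius 1/35; v4: center (3/5, 2/5), radius 1/25; v5: center (1/10, -11/20), radius 1/60
The normal forms differ: not equal.


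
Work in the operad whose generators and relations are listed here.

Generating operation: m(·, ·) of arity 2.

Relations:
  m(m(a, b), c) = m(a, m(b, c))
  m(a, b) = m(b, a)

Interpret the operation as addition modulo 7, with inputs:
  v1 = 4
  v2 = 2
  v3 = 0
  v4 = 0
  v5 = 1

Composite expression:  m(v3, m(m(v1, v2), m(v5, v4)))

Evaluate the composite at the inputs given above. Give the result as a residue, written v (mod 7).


0 (mod 7)


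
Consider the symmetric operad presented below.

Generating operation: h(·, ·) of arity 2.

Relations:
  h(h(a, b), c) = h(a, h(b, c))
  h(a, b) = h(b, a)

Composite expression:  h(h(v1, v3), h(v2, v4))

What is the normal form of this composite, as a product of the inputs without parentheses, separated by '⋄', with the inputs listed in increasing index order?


v1 ⋄ v2 ⋄ v3 ⋄ v4

Shape and order are irrelevant to h; the v-input set decides.
h(v1, v3) unparenthesizes to v1 ⋄ v3
h(v2, v4) unparenthesizes to v2 ⋄ v4
h(h(v1, v3), h(v2, v4)) unparenthesizes to v1 ⋄ v3 ⋄ v2 ⋄ v4
the factors in increasing index order: v1 ⋄ v2 ⋄ v3 ⋄ v4


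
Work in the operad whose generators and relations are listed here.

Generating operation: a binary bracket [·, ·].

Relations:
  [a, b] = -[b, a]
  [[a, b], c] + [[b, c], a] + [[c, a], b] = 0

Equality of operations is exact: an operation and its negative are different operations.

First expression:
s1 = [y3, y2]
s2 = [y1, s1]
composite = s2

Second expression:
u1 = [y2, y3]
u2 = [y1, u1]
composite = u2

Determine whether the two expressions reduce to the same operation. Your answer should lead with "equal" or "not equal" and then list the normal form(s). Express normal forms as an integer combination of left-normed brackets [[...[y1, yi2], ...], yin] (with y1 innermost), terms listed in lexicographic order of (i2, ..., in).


The first composite normalizes to -[[y1, y2], y3] + [[y1, y3], y2]
The second composite normalizes to [[y1, y2], y3] - [[y1, y3], y2]
Different reductions; not equal.

not equal: they reduce to -[[y1, y2], y3] + [[y1, y3], y2] and [[y1, y2], y3] - [[y1, y3], y2]


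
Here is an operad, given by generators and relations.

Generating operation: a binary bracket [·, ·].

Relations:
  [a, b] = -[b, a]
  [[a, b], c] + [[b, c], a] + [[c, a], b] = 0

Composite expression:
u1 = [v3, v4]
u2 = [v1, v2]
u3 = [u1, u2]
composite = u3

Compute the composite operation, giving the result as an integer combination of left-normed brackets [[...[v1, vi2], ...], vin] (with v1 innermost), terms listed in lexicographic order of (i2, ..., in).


In the tensor algebra, words opening v1 carry the v1-anchored form.
Composite bracket: [[v3, v4], [v1, v2]]
Each bracket splits as ab - ba, giving 8 signed words (2^3 = 8).
Keep just the words that open with v1:
  word v1v2v3v4 has sign -1, contributing -[[[v1, v2], v3], v4]
  word v1v2v4v3 has sign +1, contributing +[[[v1, v2], v4], v3]

-[[[v1, v2], v3], v4] + [[[v1, v2], v4], v3]


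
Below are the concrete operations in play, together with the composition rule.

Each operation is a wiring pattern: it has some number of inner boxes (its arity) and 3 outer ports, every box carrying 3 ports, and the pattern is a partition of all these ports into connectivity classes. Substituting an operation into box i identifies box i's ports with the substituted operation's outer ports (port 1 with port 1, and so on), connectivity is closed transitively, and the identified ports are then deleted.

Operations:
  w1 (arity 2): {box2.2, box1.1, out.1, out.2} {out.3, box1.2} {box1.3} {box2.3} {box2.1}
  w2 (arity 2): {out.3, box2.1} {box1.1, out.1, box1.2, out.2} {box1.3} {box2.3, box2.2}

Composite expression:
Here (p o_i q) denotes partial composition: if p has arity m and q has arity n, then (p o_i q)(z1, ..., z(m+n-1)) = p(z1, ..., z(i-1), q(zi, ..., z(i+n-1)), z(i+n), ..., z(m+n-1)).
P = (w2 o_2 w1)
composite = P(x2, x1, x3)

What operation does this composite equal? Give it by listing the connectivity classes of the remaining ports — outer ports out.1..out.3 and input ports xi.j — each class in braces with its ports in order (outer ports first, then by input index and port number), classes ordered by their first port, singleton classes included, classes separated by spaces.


{out.1, out.2, x2.1, x2.2} {out.3, x1.1, x1.2, x3.2} {x1.3} {x2.3} {x3.1} {x3.3}

Substituting into w2 glues patterns; closure does the rest.
composing w1 on (x1, x3), with out.j its own outer ports: {out.1, out.2, x1.1, x3.2} {out.3, x1.2} {x1.3} {x3.1} {x3.3}
composing w2 on (x2, x1, x3), with out.j its own outer ports: {out.1, out.2, x2.1, x2.2} {out.3, x1.1, x1.2, x3.2} {x1.3} {x2.3} {x3.1} {x3.3}


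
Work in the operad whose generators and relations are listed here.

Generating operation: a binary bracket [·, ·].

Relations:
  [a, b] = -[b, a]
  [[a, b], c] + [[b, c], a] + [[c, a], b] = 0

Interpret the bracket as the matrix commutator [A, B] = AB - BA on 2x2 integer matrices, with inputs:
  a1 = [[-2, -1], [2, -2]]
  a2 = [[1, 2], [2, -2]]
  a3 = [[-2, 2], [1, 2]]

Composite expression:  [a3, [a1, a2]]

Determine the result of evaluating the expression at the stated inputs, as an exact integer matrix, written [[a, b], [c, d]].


[[9, 12], [12, -9]]

[a1, a2] = [[-6, 3], [6, 6]]
[a3, [a1, a2]] = [[9, 12], [12, -9]]


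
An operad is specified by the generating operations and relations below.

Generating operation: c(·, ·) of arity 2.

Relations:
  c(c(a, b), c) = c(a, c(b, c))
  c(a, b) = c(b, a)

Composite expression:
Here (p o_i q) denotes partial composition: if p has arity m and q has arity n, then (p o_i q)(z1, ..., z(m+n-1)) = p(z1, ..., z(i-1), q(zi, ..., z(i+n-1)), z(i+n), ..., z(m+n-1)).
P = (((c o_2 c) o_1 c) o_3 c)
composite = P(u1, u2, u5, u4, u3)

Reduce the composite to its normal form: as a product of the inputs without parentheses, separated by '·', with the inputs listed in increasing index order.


u1 · u2 · u3 · u4 · u5

Shape and order are irrelevant to c; the u-input set decides.
c(u1, u2) collapses to u1 · u2
c(u5, u4) collapses to u5 · u4
c(c(u5, u4), u3) collapses to u5 · u4 · u3
c(c(u1, u2), c(c(u5, u4), u3)) collapses to u1 · u2 · u5 · u4 · u3
commutativity sorts the factors: u1 · u2 · u3 · u4 · u5


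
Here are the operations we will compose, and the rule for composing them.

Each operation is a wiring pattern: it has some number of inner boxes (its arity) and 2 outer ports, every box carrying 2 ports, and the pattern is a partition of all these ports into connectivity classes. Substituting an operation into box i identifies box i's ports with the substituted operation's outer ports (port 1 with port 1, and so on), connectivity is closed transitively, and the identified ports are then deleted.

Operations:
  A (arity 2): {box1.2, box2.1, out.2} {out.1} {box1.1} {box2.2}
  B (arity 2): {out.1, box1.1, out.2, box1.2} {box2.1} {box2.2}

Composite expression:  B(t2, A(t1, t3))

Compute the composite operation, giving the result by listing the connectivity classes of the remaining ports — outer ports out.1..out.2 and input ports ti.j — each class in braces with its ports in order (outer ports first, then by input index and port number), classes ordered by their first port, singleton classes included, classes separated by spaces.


{out.1, out.2, t2.1, t2.2} {t1.1} {t1.2, t3.1} {t3.2}

Two ports join when wires chain via B-identified ports.
through A, on inputs (t1, t3): {out.1} {out.2, t1.2, t3.1} {t1.1} {t3.2} (out.j = stage outer ports)
through B, on inputs (t2, t1, t3): {out.1, out.2, t2.1, t2.2} {t1.1} {t1.2, t3.1} {t3.2} (out.j = stage outer ports)


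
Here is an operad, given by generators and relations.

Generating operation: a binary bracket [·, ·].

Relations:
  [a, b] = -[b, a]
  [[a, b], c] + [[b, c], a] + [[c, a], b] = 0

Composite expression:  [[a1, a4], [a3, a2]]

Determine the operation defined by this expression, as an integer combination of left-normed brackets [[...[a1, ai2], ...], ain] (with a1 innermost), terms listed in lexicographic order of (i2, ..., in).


In the tensor algebra, words opening a1 carry the a1-anchored form.
Composite bracket: [[a1, a4], [a3, a2]]
Full expansion: 8 signed words from ab - ba (2^3 = 8).
Collect the words opening with a1:
  word a1a4a2a3 has sign -1, contributing -[[[a1, a4], a2], a3]
  word a1a4a3a2 has sign +1, contributing +[[[a1, a4], a3], a2]

-[[[a1, a4], a2], a3] + [[[a1, a4], a3], a2]


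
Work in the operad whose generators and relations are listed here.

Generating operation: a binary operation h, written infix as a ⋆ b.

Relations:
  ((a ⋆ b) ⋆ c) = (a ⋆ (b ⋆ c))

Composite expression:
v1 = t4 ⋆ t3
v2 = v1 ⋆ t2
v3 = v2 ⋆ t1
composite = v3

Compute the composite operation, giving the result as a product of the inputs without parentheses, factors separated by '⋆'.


t4 ⋆ t3 ⋆ t2 ⋆ t1

Every regrouping of h is equal, so read the t-inputs in written order.
(t4 ⋆ t3) reduces to t4 ⋆ t3
((t4 ⋆ t3) ⋆ t2) reduces to t4 ⋆ t3 ⋆ t2
(((t4 ⋆ t3) ⋆ t2) ⋆ t1) reduces to t4 ⋆ t3 ⋆ t2 ⋆ t1


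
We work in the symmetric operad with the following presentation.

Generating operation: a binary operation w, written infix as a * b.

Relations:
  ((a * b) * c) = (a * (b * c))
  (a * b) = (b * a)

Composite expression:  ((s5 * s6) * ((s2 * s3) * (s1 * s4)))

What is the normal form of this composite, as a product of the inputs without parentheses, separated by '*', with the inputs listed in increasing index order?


s1 * s2 * s3 * s4 * s5 * s6

Any arrangement under w is one operation, so sort the s-inputs.
(s5 * s6) spells out as s5 * s6
(s2 * s3) spells out as s2 * s3
(s1 * s4) spells out as s1 * s4
((s2 * s3) * (s1 * s4)) spells out as s2 * s3 * s1 * s4
((s5 * s6) * ((s2 * s3) * (s1 * s4))) spells out as s5 * s6 * s2 * s3 * s1 * s4
sorting the factors by input index: s1 * s2 * s3 * s4 * s5 * s6


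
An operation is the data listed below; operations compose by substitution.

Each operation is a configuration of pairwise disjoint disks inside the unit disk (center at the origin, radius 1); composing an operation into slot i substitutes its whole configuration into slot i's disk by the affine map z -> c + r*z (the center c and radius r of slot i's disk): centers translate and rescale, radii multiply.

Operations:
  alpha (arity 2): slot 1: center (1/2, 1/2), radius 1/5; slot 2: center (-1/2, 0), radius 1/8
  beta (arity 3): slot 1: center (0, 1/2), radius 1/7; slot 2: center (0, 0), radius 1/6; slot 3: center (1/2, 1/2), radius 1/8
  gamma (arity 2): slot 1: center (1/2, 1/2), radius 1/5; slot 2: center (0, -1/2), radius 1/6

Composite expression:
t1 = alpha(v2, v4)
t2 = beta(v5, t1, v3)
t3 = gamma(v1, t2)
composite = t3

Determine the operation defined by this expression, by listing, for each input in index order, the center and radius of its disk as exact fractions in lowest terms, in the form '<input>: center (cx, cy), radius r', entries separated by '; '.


v1: center (1/2, 1/2), radius 1/5; v2: center (1/72, -35/72), radius 1/180; v3: center (1/12, -5/12), radius 1/48; v4: center (-1/72, -1/2), radius 1/288; v5: center (0, -5/12), radius 1/42


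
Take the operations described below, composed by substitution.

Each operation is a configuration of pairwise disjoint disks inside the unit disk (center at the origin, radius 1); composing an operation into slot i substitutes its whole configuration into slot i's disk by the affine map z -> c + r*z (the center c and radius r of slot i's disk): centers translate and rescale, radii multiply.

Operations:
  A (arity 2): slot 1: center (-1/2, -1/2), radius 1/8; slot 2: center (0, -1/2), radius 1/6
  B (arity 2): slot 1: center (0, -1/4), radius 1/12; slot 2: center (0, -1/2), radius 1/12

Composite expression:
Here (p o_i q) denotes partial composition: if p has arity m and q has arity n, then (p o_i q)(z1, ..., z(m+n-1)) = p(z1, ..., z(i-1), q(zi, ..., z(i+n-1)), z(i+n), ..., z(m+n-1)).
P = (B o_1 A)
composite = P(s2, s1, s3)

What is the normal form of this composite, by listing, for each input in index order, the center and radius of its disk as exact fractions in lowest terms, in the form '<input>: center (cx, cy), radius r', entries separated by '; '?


s1: center (0, -7/24), radius 1/72; s2: center (-1/24, -7/24), radius 1/96; s3: center (0, -1/2), radius 1/12

Only the slot chain above each s matters under B; compose those maps.
tracing s2 down its 2-map path: center (-1/24, -7/24), radius 1/96
tracing s1 down its 2-map path: center (0, -7/24), radius 1/72
tracing s3 down its 1-map path: center (0, -1/2), radius 1/12


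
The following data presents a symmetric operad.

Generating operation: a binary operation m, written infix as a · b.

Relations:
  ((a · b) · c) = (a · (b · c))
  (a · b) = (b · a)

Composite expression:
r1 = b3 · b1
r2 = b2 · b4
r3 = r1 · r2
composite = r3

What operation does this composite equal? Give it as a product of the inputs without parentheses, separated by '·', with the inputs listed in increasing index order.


Key point: m commutes, so take the b-inputs in any fixed order.
(b3 · b1) unparenthesizes to b3 · b1
(b2 · b4) unparenthesizes to b2 · b4
((b3 · b1) · (b2 · b4)) unparenthesizes to b3 · b1 · b2 · b4
sorting the factors by input index: b1 · b2 · b3 · b4

b1 · b2 · b3 · b4


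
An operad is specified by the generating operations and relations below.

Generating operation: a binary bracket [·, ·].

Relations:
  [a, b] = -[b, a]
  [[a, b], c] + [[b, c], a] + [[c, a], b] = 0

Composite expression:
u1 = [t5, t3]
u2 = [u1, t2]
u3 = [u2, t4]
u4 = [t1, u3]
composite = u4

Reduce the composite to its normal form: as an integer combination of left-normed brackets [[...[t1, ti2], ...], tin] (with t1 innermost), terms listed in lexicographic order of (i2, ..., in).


[[[[t1, t2], t3], t5], t4] - [[[[t1, t2], t5], t3], t4] - [[[[t1, t3], t5], t2], t4] - [[[[t1, t4], t2], t3], t5] + [[[[t1, t4], t2], t5], t3] + [[[[t1, t4], t3], t5], t2] - [[[[t1, t4], t5], t3], t2] + [[[[t1, t5], t3], t2], t4]


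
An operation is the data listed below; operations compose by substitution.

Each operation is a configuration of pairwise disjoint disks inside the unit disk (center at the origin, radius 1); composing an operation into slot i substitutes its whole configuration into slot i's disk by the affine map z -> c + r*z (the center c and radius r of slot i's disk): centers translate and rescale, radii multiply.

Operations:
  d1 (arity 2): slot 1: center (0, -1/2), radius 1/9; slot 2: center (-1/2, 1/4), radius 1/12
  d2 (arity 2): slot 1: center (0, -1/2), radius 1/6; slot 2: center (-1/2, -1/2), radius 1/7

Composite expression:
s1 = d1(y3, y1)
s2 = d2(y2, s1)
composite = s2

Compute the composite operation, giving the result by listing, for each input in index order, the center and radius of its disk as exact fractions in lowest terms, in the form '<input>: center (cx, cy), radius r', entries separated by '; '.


y1: center (-4/7, -13/28), radius 1/84; y2: center (0, -1/2), radius 1/6; y3: center (-1/2, -4/7), radius 1/63

Nesting under d2 composes maps z -> c + r*z down each y-path.
y2 passes through 1 substitution, ending at center (0, -1/2), radius 1/6
y3 passes through 2 substitutions, ending at center (-1/2, -4/7), radius 1/63
y1 passes through 2 substitutions, ending at center (-4/7, -13/28), radius 1/84


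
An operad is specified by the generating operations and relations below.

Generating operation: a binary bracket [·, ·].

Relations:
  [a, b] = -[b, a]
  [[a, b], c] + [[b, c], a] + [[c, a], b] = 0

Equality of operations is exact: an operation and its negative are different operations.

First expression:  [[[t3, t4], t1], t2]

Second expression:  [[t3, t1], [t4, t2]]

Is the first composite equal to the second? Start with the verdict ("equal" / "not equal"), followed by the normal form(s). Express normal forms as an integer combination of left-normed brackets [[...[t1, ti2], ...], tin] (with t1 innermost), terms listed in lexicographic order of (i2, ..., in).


not equal; first: -[[[t1, t3], t4], t2] + [[[t1, t4], t3], t2]; second: [[[t1, t3], t2], t4] - [[[t1, t3], t4], t2]

In normal form, the first expression is -[[[t1, t3], t4], t2] + [[[t1, t4], t3], t2]
In normal form, the second expression is [[[t1, t3], t2], t4] - [[[t1, t3], t4], t2]
No match — not equal.


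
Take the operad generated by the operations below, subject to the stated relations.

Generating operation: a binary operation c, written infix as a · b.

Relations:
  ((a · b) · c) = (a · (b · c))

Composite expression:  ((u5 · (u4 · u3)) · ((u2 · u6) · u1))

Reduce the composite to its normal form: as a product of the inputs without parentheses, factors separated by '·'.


Associativity of c dissolves the nesting; only the u-input order survives.
(u4 · u3) unparenthesizes to u4 · u3
(u5 · (u4 · u3)) unparenthesizes to u5 · u4 · u3
(u2 · u6) unparenthesizes to u2 · u6
((u2 · u6) · u1) unparenthesizes to u2 · u6 · u1
((u5 · (u4 · u3)) · ((u2 · u6) · u1)) unparenthesizes to u5 · u4 · u3 · u2 · u6 · u1

u5 · u4 · u3 · u2 · u6 · u1


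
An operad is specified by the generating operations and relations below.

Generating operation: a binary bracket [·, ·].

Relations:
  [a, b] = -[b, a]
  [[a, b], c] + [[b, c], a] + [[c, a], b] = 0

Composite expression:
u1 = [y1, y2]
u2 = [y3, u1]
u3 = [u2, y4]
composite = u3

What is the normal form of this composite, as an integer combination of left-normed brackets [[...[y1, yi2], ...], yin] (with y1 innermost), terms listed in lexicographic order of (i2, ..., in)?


-[[[y1, y2], y3], y4]

A multilinear Lie element is pinned by y1-initial words (y1 innermost).
Composite bracket: [[y3, [y1, y2]], y4]
Expanding via [a, b] = ab - ba: 8 signed words (2^3 = 8).
Keep just the words that open with y1:
  word y1y2y3y4 has sign -1, contributing -[[[y1, y2], y3], y4]


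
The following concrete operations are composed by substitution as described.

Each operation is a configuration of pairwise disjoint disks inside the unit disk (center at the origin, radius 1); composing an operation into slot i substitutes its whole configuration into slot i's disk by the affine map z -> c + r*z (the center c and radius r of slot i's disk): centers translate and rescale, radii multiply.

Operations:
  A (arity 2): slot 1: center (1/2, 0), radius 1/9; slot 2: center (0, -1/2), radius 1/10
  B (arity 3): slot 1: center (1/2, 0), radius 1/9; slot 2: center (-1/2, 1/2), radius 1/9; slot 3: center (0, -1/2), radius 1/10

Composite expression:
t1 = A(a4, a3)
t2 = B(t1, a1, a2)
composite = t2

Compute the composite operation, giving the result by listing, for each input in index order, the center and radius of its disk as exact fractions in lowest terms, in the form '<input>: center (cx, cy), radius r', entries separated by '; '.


Below B, radii multiply path by path; the a-disk centers shift.
for a4, the 2-step affine chain lands on center (5/9, 0), radius 1/81
for a3, the 2-step affine chain lands on center (1/2, -1/18), radius 1/90
for a1, the 1-step affine chain lands on center (-1/2, 1/2), radius 1/9
for a2, the 1-step affine chain lands on center (0, -1/2), radius 1/10

a1: center (-1/2, 1/2), radius 1/9; a2: center (0, -1/2), radius 1/10; a3: center (1/2, -1/18), radius 1/90; a4: center (5/9, 0), radius 1/81


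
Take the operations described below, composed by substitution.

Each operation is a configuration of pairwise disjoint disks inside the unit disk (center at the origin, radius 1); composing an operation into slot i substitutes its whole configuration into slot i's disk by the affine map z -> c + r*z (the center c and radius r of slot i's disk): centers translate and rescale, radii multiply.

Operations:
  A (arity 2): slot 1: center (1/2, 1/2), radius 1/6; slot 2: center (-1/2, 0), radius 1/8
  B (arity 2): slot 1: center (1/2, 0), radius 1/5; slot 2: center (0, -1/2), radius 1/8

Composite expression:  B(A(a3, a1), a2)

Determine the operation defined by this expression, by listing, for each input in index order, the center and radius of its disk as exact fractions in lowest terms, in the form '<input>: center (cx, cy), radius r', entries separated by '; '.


a1: center (2/5, 0), radius 1/40; a2: center (0, -1/2), radius 1/8; a3: center (3/5, 1/10), radius 1/30

Each a-disk chains the slot maps above it in B; radii multiply.
tracing a3 down its 2-map path: center (3/5, 1/10), radius 1/30
tracing a1 down its 2-map path: center (2/5, 0), radius 1/40
tracing a2 down its 1-map path: center (0, -1/2), radius 1/8


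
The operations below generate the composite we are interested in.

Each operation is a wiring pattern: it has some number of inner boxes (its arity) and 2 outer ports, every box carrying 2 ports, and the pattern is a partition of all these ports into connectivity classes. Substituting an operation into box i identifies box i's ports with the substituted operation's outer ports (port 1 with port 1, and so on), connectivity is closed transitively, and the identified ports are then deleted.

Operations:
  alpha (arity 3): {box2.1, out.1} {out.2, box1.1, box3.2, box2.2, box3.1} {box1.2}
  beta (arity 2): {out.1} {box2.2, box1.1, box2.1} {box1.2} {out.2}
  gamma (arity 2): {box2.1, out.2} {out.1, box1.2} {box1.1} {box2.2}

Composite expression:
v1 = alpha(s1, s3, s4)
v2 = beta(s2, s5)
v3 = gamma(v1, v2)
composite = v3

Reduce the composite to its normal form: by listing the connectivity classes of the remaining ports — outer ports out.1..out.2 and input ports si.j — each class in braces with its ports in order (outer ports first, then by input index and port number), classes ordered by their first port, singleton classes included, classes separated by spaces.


{out.1, s1.1, s3.2, s4.1, s4.2} {out.2} {s1.2} {s2.1, s5.1, s5.2} {s2.2} {s3.1}

Treat the ports identified at gamma as solder joints: merge, then drop.
through alpha, on inputs (s1, s3, s4): {out.1, s3.1} {out.2, s1.1, s3.2, s4.1, s4.2} {s1.2} (out.j = stage outer ports)
through beta, on inputs (s2, s5): {out.1} {out.2} {s2.1, s5.1, s5.2} {s2.2} (out.j = stage outer ports)
through gamma, on inputs (s1, s3, s4, s2, s5): {out.1, s1.1, s3.2, s4.1, s4.2} {out.2} {s1.2} {s2.1, s5.1, s5.2} {s2.2} {s3.1} (out.j = stage outer ports)


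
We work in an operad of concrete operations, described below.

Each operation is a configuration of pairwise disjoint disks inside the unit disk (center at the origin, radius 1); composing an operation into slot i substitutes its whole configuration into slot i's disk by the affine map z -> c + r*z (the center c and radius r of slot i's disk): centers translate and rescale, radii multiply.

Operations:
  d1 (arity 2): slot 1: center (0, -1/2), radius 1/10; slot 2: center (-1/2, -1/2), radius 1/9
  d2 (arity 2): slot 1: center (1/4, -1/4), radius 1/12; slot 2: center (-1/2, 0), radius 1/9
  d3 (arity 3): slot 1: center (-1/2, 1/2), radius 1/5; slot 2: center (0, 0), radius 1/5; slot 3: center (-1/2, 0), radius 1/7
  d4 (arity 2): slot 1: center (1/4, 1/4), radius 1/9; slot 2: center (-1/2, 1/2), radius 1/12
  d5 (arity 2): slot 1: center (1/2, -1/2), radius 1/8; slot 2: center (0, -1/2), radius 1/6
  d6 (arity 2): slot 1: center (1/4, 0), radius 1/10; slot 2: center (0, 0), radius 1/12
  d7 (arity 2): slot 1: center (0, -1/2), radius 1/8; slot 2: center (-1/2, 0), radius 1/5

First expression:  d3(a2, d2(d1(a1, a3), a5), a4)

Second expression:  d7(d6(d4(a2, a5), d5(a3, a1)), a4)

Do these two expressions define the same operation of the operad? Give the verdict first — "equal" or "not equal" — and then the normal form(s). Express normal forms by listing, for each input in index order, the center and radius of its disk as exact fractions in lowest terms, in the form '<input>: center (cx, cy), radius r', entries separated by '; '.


not equal: they reduce to a1: center (1/20, -7/120), radius 1/600; a2: center (-1/2, 1/2), radius 1/5; a3: center (1/24, -7/120), radius 1/540; a4: center (-1/2, 0), radius 1/7; a5: center (-1/10, 0), radius 1/45 and a1: center (0, -97/192), radius 1/576; a2: center (11/320, -159/320), radius 1/720; a3: center (1/192, -97/192), radius 1/768; a4: center (-1/2, 0), radius 1/5; a5: center (1/40, -79/160), radius 1/960

The first expression, normalized: a1: center (1/20, -7/120), radius 1/600; a2: center (-1/2, 1/2), radius 1/5; a3: center (1/24, -7/120), radius 1/540; a4: center (-1/2, 0), radius 1/7; a5: center (-1/10, 0), radius 1/45
The second expression, normalized: a1: center (0, -97/192), radius 1/576; a2: center (11/320, -159/320), radius 1/720; a3: center (1/192, -97/192), radius 1/768; a4: center (-1/2, 0), radius 1/5; a5: center (1/40, -79/160), radius 1/960
The normal forms differ: not equal.
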